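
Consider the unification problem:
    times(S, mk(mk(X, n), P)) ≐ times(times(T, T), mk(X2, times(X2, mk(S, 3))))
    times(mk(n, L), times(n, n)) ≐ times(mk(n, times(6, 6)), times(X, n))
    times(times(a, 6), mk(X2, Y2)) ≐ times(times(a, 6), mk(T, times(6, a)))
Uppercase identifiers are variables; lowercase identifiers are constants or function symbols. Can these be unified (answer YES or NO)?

Decompose times/2: S ≐ times(T, T),  mk(mk(X, n), P) ≐ mk(X2, times(X2, mk(S, 3))).
Bind S := times(T, T); substituting into the one remaining equation that mentions S gives: mk(mk(X, n), P) ≐ mk(X2, times(X2, mk(times(T, T), 3))).
Decompose mk/2: mk(X, n) ≐ X2,  P ≐ times(X2, mk(times(T, T), 3)).
Bind X2 := mk(X, n); substituting into the 2 remaining equations that mention X2 gives: P ≐ times(mk(X, n), mk(times(T, T), 3)),  times(times(a, 6), mk(mk(X, n), Y2)) ≐ times(times(a, 6), mk(T, times(6, a))).
Bind P := times(mk(X, n), mk(times(T, T), 3)); no other remaining equation mentions P.
Decompose times/2: mk(n, L) ≐ mk(n, times(6, 6)),  times(n, n) ≐ times(X, n).
Decompose mk/2: n ≐ n,  L ≐ times(6, 6).
Delete trivial equation n ≐ n.
Bind L := times(6, 6); no other remaining equation mentions L.
Decompose times/2: n ≐ X,  n ≐ n.
Bind X := n; substituting into the one remaining equation that mentions X gives: times(times(a, 6), mk(mk(n, n), Y2)) ≐ times(times(a, 6), mk(T, times(6, a))). Substituting into the earlier bindings gives X2 := mk(n, n), P := times(mk(n, n), mk(times(T, T), 3)).
Delete trivial equation n ≐ n.
Decompose times/2: times(a, 6) ≐ times(a, 6),  mk(mk(n, n), Y2) ≐ mk(T, times(6, a)).
Delete trivial equation times(a, 6) ≐ times(a, 6).
Decompose mk/2: mk(n, n) ≐ T,  Y2 ≐ times(6, a).
Bind T := mk(n, n); no other remaining equation mentions T. Substituting into the earlier bindings gives S := times(mk(n, n), mk(n, n)), P := times(mk(n, n), mk(times(mk(n, n), mk(n, n)), 3)).
Bind Y2 := times(6, a).
No equations remain and no clash or occurs-check failure arose, so a unifier exists.

YES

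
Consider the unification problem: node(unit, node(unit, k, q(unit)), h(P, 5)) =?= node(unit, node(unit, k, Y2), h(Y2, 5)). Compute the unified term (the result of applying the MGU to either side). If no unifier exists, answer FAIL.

node(unit, node(unit, k, q(unit)), h(q(unit), 5))

Decompose node/3: unit =?= unit,  node(unit, k, q(unit)) =?= node(unit, k, Y2),  h(P, 5) =?= h(Y2, 5).
Delete trivial equation unit =?= unit.
Decompose node/3: unit =?= unit,  k =?= k,  q(unit) =?= Y2.
Delete trivial equation unit =?= unit.
Delete trivial equation k =?= k.
Bind Y2 := q(unit); substituting into the remaining equation gives: h(P, 5) =?= h(q(unit), 5).
Decompose h/2: P =?= q(unit),  5 =?= 5.
Bind P := q(unit); no other remaining equation mentions P.
Delete trivial equation 5 =?= 5.
Applying the MGU to either side gives node(unit, node(unit, k, q(unit)), h(q(unit), 5)).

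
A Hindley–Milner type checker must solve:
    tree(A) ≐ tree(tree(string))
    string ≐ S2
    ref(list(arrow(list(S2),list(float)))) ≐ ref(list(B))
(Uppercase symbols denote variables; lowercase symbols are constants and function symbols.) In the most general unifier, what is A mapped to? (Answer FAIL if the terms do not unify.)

tree(string)

Decompose tree/1: A ≐ tree(string).
Bind A := tree(string); no other remaining equation mentions A.
Bind S2 := string; substituting into the remaining equation gives: ref(list(arrow(list(string),list(float)))) ≐ ref(list(B)).
Decompose ref/1: list(arrow(list(string),list(float))) ≐ list(B).
Decompose list/1: arrow(list(string),list(float)) ≐ B.
Bind B := arrow(list(string),list(float)).
MGU = { A ↦ tree(string), S2 ↦ string, B ↦ arrow(list(string),list(float)) }, so A ↦ tree(string).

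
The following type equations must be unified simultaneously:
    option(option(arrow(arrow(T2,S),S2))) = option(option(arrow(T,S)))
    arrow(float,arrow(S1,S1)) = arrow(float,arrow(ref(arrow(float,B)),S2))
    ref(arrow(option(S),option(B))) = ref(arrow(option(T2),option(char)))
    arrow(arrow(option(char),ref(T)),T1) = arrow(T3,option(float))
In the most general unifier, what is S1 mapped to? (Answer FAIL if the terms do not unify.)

Decompose option/1: option(arrow(arrow(T2,S),S2)) = option(arrow(T,S)).
Decompose option/1: arrow(arrow(T2,S),S2) = arrow(T,S).
Decompose arrow/2: arrow(T2,S) = T,  S2 = S.
Bind T := arrow(T2,S); substituting into the one remaining equation that mentions T gives: arrow(arrow(option(char),ref(arrow(T2,S))),T1) = arrow(T3,option(float)).
Bind S2 := S; substituting into the one remaining equation that mentions S2 gives: arrow(float,arrow(S1,S1)) = arrow(float,arrow(ref(arrow(float,B)),S)).
Decompose arrow/2: float = float,  arrow(S1,S1) = arrow(ref(arrow(float,B)),S).
Delete trivial equation float = float.
Decompose arrow/2: S1 = ref(arrow(float,B)),  S1 = S.
Bind S1 := ref(arrow(float,B)); substituting into the one remaining equation that mentions S1 gives: ref(arrow(float,B)) = S.
Bind S := ref(arrow(float,B)); substituting into the remaining equations gives: ref(arrow(option(ref(arrow(float,B))),option(B))) = ref(arrow(option(T2),option(char))),  arrow(arrow(option(char),ref(arrow(T2,ref(arrow(float,B))))),T1) = arrow(T3,option(float)). Substituting into the earlier bindings gives T := arrow(T2,ref(arrow(float,B))), S2 := ref(arrow(float,B)).
Decompose ref/1: arrow(option(ref(arrow(float,B))),option(B)) = arrow(option(T2),option(char)).
Decompose arrow/2: option(ref(arrow(float,B))) = option(T2),  option(B) = option(char).
Decompose option/1: ref(arrow(float,B)) = T2.
Bind T2 := ref(arrow(float,B)); substituting into the one remaining equation that mentions T2 gives: arrow(arrow(option(char),ref(arrow(ref(arrow(float,B)),ref(arrow(float,B))))),T1) = arrow(T3,option(float)). Substituting into the earlier binding gives T := arrow(ref(arrow(float,B)),ref(arrow(float,B))).
Decompose option/1: B = char.
Bind B := char; substituting into the remaining equation gives: arrow(arrow(option(char),ref(arrow(ref(arrow(float,char)),ref(arrow(float,char))))),T1) = arrow(T3,option(float)). Substituting into the earlier bindings gives T := arrow(ref(arrow(float,char)),ref(arrow(float,char))), S2 := ref(arrow(float,char)), S1 := ref(arrow(float,char)), S := ref(arrow(float,char)), T2 := ref(arrow(float,char)).
Decompose arrow/2: arrow(option(char),ref(arrow(ref(arrow(float,char)),ref(arrow(float,char))))) = T3,  T1 = option(float).
Bind T3 := arrow(option(char),ref(arrow(ref(arrow(float,char)),ref(arrow(float,char))))); no other remaining equation mentions T3.
Bind T1 := option(float).
MGU = { T ↦ arrow(ref(arrow(float,char)),ref(arrow(float,char))), S2 ↦ ref(arrow(float,char)), S1 ↦ ref(arrow(float,char)), S ↦ ref(arrow(float,char)), T2 ↦ ref(arrow(float,char)), B ↦ char, T3 ↦ arrow(option(char),ref(arrow(ref(arrow(float,char)),ref(arrow(float,char))))), T1 ↦ option(float) }, so S1 ↦ ref(arrow(float,char)).

ref(arrow(float,char))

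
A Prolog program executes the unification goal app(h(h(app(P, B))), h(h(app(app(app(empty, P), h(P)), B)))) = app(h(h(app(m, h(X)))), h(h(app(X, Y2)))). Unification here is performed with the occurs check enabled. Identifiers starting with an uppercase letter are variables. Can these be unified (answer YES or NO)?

Decompose app/2: h(h(app(P, B))) = h(h(app(m, h(X)))),  h(h(app(app(app(empty, P), h(P)), B))) = h(h(app(X, Y2))).
Decompose h/1: h(app(P, B)) = h(app(m, h(X))).
Decompose h/1: app(P, B) = app(m, h(X)).
Decompose app/2: P = m,  B = h(X).
Bind P := m; substituting into the one remaining equation that mentions P gives: h(h(app(app(app(empty, m), h(m)), B))) = h(h(app(X, Y2))).
Bind B := h(X); substituting into the remaining equation gives: h(h(app(app(app(empty, m), h(m)), h(X)))) = h(h(app(X, Y2))).
Decompose h/1: h(app(app(app(empty, m), h(m)), h(X))) = h(app(X, Y2)).
Decompose h/1: app(app(app(empty, m), h(m)), h(X)) = app(X, Y2).
Decompose app/2: app(app(empty, m), h(m)) = X,  h(X) = Y2.
Bind X := app(app(empty, m), h(m)); substituting into the remaining equation gives: h(app(app(empty, m), h(m))) = Y2. Substituting into the earlier binding gives B := h(app(app(empty, m), h(m))).
Bind Y2 := h(app(app(empty, m), h(m))).
No equations remain and no clash or occurs-check failure arose, so a unifier exists.

YES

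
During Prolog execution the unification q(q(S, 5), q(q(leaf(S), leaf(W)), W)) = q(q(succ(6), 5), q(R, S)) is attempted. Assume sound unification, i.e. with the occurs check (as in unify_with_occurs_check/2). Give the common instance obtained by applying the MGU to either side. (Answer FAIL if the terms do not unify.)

Decompose q/2: q(S, 5) = q(succ(6), 5),  q(q(leaf(S), leaf(W)), W) = q(R, S).
Decompose q/2: S = succ(6),  5 = 5.
Bind S := succ(6); substituting into the one remaining equation that mentions S gives: q(q(leaf(succ(6)), leaf(W)), W) = q(R, succ(6)).
Delete trivial equation 5 = 5.
Decompose q/2: q(leaf(succ(6)), leaf(W)) = R,  W = succ(6).
Bind R := q(leaf(succ(6)), leaf(W)); no other remaining equation mentions R.
Bind W := succ(6). Substituting into the earlier binding gives R := q(leaf(succ(6)), leaf(succ(6))).
Applying the MGU to either side gives q(q(succ(6), 5), q(q(leaf(succ(6)), leaf(succ(6))), succ(6))).

q(q(succ(6), 5), q(q(leaf(succ(6)), leaf(succ(6))), succ(6)))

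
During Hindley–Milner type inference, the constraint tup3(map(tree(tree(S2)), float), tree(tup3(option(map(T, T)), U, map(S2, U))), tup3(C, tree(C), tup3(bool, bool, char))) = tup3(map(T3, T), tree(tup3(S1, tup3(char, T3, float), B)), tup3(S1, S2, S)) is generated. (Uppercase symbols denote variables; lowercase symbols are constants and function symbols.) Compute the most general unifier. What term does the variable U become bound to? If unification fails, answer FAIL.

Decompose tup3/3: map(tree(tree(S2)), float) = map(T3, T),  tree(tup3(option(map(T, T)), U, map(S2, U))) = tree(tup3(S1, tup3(char, T3, float), B)),  tup3(C, tree(C), tup3(bool, bool, char)) = tup3(S1, S2, S).
Decompose map/2: tree(tree(S2)) = T3,  float = T.
Bind T3 := tree(tree(S2)); substituting into the one remaining equation that mentions T3 gives: tree(tup3(option(map(T, T)), U, map(S2, U))) = tree(tup3(S1, tup3(char, tree(tree(S2)), float), B)).
Bind T := float; substituting into the one remaining equation that mentions T gives: tree(tup3(option(map(float, float)), U, map(S2, U))) = tree(tup3(S1, tup3(char, tree(tree(S2)), float), B)).
Decompose tree/1: tup3(option(map(float, float)), U, map(S2, U)) = tup3(S1, tup3(char, tree(tree(S2)), float), B).
Decompose tup3/3: option(map(float, float)) = S1,  U = tup3(char, tree(tree(S2)), float),  map(S2, U) = B.
Bind S1 := option(map(float, float)); substituting into the one remaining equation that mentions S1 gives: tup3(C, tree(C), tup3(bool, bool, char)) = tup3(option(map(float, float)), S2, S).
Bind U := tup3(char, tree(tree(S2)), float); substituting into the one remaining equation that mentions U gives: map(S2, tup3(char, tree(tree(S2)), float)) = B.
Bind B := map(S2, tup3(char, tree(tree(S2)), float)); no other remaining equation mentions B.
Decompose tup3/3: C = option(map(float, float)),  tree(C) = S2,  tup3(bool, bool, char) = S.
Bind C := option(map(float, float)); substituting into the one remaining equation that mentions C gives: tree(option(map(float, float))) = S2.
Bind S2 := tree(option(map(float, float))); no other remaining equation mentions S2. Substituting into the earlier bindings gives T3 := tree(tree(tree(option(map(float, float))))), U := tup3(char, tree(tree(tree(option(map(float, float))))), float), B := map(tree(option(map(float, float))), tup3(char, tree(tree(tree(option(map(float, float))))), float)).
Bind S := tup3(bool, bool, char).
MGU = { T3 -> tree(tree(tree(option(map(float, float))))), T -> float, S1 -> option(map(float, float)), U -> tup3(char, tree(tree(tree(option(map(float, float))))), float), B -> map(tree(option(map(float, float))), tup3(char, tree(tree(tree(option(map(float, float))))), float)), C -> option(map(float, float)), S2 -> tree(option(map(float, float))), S -> tup3(bool, bool, char) }, so U -> tup3(char, tree(tree(tree(option(map(float, float))))), float).

tup3(char, tree(tree(tree(option(map(float, float))))), float)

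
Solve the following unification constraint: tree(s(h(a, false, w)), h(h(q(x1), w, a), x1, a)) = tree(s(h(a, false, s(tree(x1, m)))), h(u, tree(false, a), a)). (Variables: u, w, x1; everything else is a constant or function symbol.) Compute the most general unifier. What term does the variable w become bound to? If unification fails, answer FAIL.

Decompose tree/2: s(h(a, false, w)) = s(h(a, false, s(tree(x1, m)))),  h(h(q(x1), w, a), x1, a) = h(u, tree(false, a), a).
Decompose s/1: h(a, false, w) = h(a, false, s(tree(x1, m))).
Decompose h/3: a = a,  false = false,  w = s(tree(x1, m)).
Delete trivial equation a = a.
Delete trivial equation false = false.
Bind w := s(tree(x1, m)); substituting into the remaining equation gives: h(h(q(x1), s(tree(x1, m)), a), x1, a) = h(u, tree(false, a), a).
Decompose h/3: h(q(x1), s(tree(x1, m)), a) = u,  x1 = tree(false, a),  a = a.
Bind u := h(q(x1), s(tree(x1, m)), a); no other remaining equation mentions u.
Bind x1 := tree(false, a); no other remaining equation mentions x1. Substituting into the earlier bindings gives w := s(tree(tree(false, a), m)), u := h(q(tree(false, a)), s(tree(tree(false, a), m)), a).
Delete trivial equation a = a.
MGU = { w -> s(tree(tree(false, a), m)), u -> h(q(tree(false, a)), s(tree(tree(false, a), m)), a), x1 -> tree(false, a) }, so w -> s(tree(tree(false, a), m)).

s(tree(tree(false, a), m))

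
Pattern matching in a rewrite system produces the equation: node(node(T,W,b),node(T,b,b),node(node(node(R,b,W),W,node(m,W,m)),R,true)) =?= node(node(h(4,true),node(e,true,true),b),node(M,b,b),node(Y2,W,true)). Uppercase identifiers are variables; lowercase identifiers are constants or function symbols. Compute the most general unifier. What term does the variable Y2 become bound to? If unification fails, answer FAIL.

Decompose node/3: node(T,W,b) =?= node(h(4,true),node(e,true,true),b),  node(T,b,b) =?= node(M,b,b),  node(node(node(R,b,W),W,node(m,W,m)),R,true) =?= node(Y2,W,true).
Decompose node/3: T =?= h(4,true),  W =?= node(e,true,true),  b =?= b.
Bind T := h(4,true); substituting into the one remaining equation that mentions T gives: node(h(4,true),b,b) =?= node(M,b,b).
Bind W := node(e,true,true); substituting into the one remaining equation that mentions W gives: node(node(node(R,b,node(e,true,true)),node(e,true,true),node(m,node(e,true,true),m)),R,true) =?= node(Y2,node(e,true,true),true).
Delete trivial equation b =?= b.
Decompose node/3: h(4,true) =?= M,  b =?= b,  b =?= b.
Bind M := h(4,true); no other remaining equation mentions M.
Delete trivial equation b =?= b.
Delete trivial equation b =?= b.
Decompose node/3: node(node(R,b,node(e,true,true)),node(e,true,true),node(m,node(e,true,true),m)) =?= Y2,  R =?= node(e,true,true),  true =?= true.
Bind Y2 := node(node(R,b,node(e,true,true)),node(e,true,true),node(m,node(e,true,true),m)); no other remaining equation mentions Y2.
Bind R := node(e,true,true); no other remaining equation mentions R. Substituting into the earlier binding gives Y2 := node(node(node(e,true,true),b,node(e,true,true)),node(e,true,true),node(m,node(e,true,true),m)).
Delete trivial equation true =?= true.
MGU = { T := h(4,true), W := node(e,true,true), M := h(4,true), Y2 := node(node(node(e,true,true),b,node(e,true,true)),node(e,true,true),node(m,node(e,true,true),m)), R := node(e,true,true) }, so Y2 := node(node(node(e,true,true),b,node(e,true,true)),node(e,true,true),node(m,node(e,true,true),m)).

node(node(node(e,true,true),b,node(e,true,true)),node(e,true,true),node(m,node(e,true,true),m))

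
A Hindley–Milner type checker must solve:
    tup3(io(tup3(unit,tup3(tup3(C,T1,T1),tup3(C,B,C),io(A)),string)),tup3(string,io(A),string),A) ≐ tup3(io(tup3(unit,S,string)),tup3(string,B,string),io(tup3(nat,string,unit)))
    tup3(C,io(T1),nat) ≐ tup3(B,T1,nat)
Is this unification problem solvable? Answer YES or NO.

NO

Decompose tup3/3: io(tup3(unit,tup3(tup3(C,T1,T1),tup3(C,B,C),io(A)),string)) ≐ io(tup3(unit,S,string)),  tup3(string,io(A),string) ≐ tup3(string,B,string),  A ≐ io(tup3(nat,string,unit)).
Decompose io/1: tup3(unit,tup3(tup3(C,T1,T1),tup3(C,B,C),io(A)),string) ≐ tup3(unit,S,string).
Decompose tup3/3: unit ≐ unit,  tup3(tup3(C,T1,T1),tup3(C,B,C),io(A)) ≐ S,  string ≐ string.
Delete trivial equation unit ≐ unit.
Bind S := tup3(tup3(C,T1,T1),tup3(C,B,C),io(A)); no other remaining equation mentions S.
Delete trivial equation string ≐ string.
Decompose tup3/3: string ≐ string,  io(A) ≐ B,  string ≐ string.
Delete trivial equation string ≐ string.
Bind B := io(A); substituting into the one remaining equation that mentions B gives: tup3(C,io(T1),nat) ≐ tup3(io(A),T1,nat). Substituting into the earlier binding gives S := tup3(tup3(C,T1,T1),tup3(C,io(A),C),io(A)).
Delete trivial equation string ≐ string.
Bind A := io(tup3(nat,string,unit)); substituting into the remaining equation gives: tup3(C,io(T1),nat) ≐ tup3(io(io(tup3(nat,string,unit))),T1,nat). Substituting into the earlier bindings gives S := tup3(tup3(C,T1,T1),tup3(C,io(io(tup3(nat,string,unit))),C),io(io(tup3(nat,string,unit)))), B := io(io(tup3(nat,string,unit))).
Decompose tup3/3: C ≐ io(io(tup3(nat,string,unit))),  io(T1) ≐ T1,  nat ≐ nat.
Bind C := io(io(tup3(nat,string,unit))); no other remaining equation mentions C. Substituting into the earlier binding gives S := tup3(tup3(io(io(tup3(nat,string,unit))),T1,T1),tup3(io(io(tup3(nat,string,unit))),io(io(tup3(nat,string,unit))),io(io(tup3(nat,string,unit)))),io(io(tup3(nat,string,unit)))).
Occurs check fails: T1 occurs in io(T1); the equation T1 ≐ io(T1) has no finite solution.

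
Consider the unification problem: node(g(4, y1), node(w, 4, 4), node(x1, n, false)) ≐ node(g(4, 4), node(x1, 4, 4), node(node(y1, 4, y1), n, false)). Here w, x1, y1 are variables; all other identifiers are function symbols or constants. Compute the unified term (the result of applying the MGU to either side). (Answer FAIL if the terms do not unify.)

Decompose node/3: g(4, y1) ≐ g(4, 4),  node(w, 4, 4) ≐ node(x1, 4, 4),  node(x1, n, false) ≐ node(node(y1, 4, y1), n, false).
Decompose g/2: 4 ≐ 4,  y1 ≐ 4.
Delete trivial equation 4 ≐ 4.
Bind y1 := 4; substituting into the one remaining equation that mentions y1 gives: node(x1, n, false) ≐ node(node(4, 4, 4), n, false).
Decompose node/3: w ≐ x1,  4 ≐ 4,  4 ≐ 4.
Bind w := x1; no other remaining equation mentions w.
Delete trivial equation 4 ≐ 4.
Delete trivial equation 4 ≐ 4.
Decompose node/3: x1 ≐ node(4, 4, 4),  n ≐ n,  false ≐ false.
Bind x1 := node(4, 4, 4); no other remaining equation mentions x1. Substituting into the earlier binding gives w := node(4, 4, 4).
Delete trivial equation n ≐ n.
Delete trivial equation false ≐ false.
Applying the MGU to either side gives node(g(4, 4), node(node(4, 4, 4), 4, 4), node(node(4, 4, 4), n, false)).

node(g(4, 4), node(node(4, 4, 4), 4, 4), node(node(4, 4, 4), n, false))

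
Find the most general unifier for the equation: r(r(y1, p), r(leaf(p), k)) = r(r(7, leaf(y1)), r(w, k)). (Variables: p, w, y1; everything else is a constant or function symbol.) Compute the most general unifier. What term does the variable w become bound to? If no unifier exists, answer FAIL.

leaf(leaf(7))

Decompose r/2: r(y1, p) = r(7, leaf(y1)),  r(leaf(p), k) = r(w, k).
Decompose r/2: y1 = 7,  p = leaf(y1).
Bind y1 := 7; substituting into the one remaining equation that mentions y1 gives: p = leaf(7).
Bind p := leaf(7); substituting into the remaining equation gives: r(leaf(leaf(7)), k) = r(w, k).
Decompose r/2: leaf(leaf(7)) = w,  k = k.
Bind w := leaf(leaf(7)); no other remaining equation mentions w.
Delete trivial equation k = k.
MGU = { y1 := 7, p := leaf(7), w := leaf(leaf(7)) }, so w := leaf(leaf(7)).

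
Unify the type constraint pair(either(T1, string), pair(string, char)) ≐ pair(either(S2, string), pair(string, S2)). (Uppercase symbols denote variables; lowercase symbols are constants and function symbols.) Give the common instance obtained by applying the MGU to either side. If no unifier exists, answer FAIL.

Decompose pair/2: either(T1, string) ≐ either(S2, string),  pair(string, char) ≐ pair(string, S2).
Decompose either/2: T1 ≐ S2,  string ≐ string.
Bind T1 := S2; no other remaining equation mentions T1.
Delete trivial equation string ≐ string.
Decompose pair/2: string ≐ string,  char ≐ S2.
Delete trivial equation string ≐ string.
Bind S2 := char. Substituting into the earlier binding gives T1 := char.
Applying the MGU to either side gives pair(either(char, string), pair(string, char)).

pair(either(char, string), pair(string, char))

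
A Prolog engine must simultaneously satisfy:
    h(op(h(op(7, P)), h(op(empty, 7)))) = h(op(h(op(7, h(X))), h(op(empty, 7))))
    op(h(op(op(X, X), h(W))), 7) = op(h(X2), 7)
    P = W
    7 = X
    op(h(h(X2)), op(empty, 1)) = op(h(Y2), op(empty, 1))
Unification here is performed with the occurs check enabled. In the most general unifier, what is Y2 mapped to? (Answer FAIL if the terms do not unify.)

Decompose h/1: op(h(op(7, P)), h(op(empty, 7))) = op(h(op(7, h(X))), h(op(empty, 7))).
Decompose op/2: h(op(7, P)) = h(op(7, h(X))),  h(op(empty, 7)) = h(op(empty, 7)).
Decompose h/1: op(7, P) = op(7, h(X)).
Decompose op/2: 7 = 7,  P = h(X).
Delete trivial equation 7 = 7.
Bind P := h(X); substituting into the one remaining equation that mentions P gives: h(X) = W.
Delete trivial equation h(op(empty, 7)) = h(op(empty, 7)).
Decompose op/2: h(op(op(X, X), h(W))) = h(X2),  7 = 7.
Decompose h/1: op(op(X, X), h(W)) = X2.
Bind X2 := op(op(X, X), h(W)); substituting into the one remaining equation that mentions X2 gives: op(h(h(op(op(X, X), h(W)))), op(empty, 1)) = op(h(Y2), op(empty, 1)).
Delete trivial equation 7 = 7.
Bind W := h(X); substituting into the one remaining equation that mentions W gives: op(h(h(op(op(X, X), h(h(X))))), op(empty, 1)) = op(h(Y2), op(empty, 1)). Substituting into the earlier binding gives X2 := op(op(X, X), h(h(X))).
Bind X := 7; substituting into the remaining equation gives: op(h(h(op(op(7, 7), h(h(7))))), op(empty, 1)) = op(h(Y2), op(empty, 1)). Substituting into the earlier bindings gives P := h(7), X2 := op(op(7, 7), h(h(7))), W := h(7).
Decompose op/2: h(h(op(op(7, 7), h(h(7))))) = h(Y2),  op(empty, 1) = op(empty, 1).
Decompose h/1: h(op(op(7, 7), h(h(7)))) = Y2.
Bind Y2 := h(op(op(7, 7), h(h(7)))); no other remaining equation mentions Y2.
Delete trivial equation op(empty, 1) = op(empty, 1).
MGU = { P ↦ h(7), X2 ↦ op(op(7, 7), h(h(7))), W ↦ h(7), X ↦ 7, Y2 ↦ h(op(op(7, 7), h(h(7)))) }, so Y2 ↦ h(op(op(7, 7), h(h(7)))).

h(op(op(7, 7), h(h(7))))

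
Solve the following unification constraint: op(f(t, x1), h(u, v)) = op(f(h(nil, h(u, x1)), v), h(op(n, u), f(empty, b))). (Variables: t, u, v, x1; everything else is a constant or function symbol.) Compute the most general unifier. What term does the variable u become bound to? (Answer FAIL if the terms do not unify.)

FAIL

Decompose op/2: f(t, x1) = f(h(nil, h(u, x1)), v),  h(u, v) = h(op(n, u), f(empty, b)).
Decompose f/2: t = h(nil, h(u, x1)),  x1 = v.
Bind t := h(nil, h(u, x1)); no other remaining equation mentions t.
Bind x1 := v; no other remaining equation mentions x1. Substituting into the earlier binding gives t := h(nil, h(u, v)).
Decompose h/2: u = op(n, u),  v = f(empty, b).
Occurs check fails: u occurs in op(n, u); the equation u = op(n, u) has no finite solution.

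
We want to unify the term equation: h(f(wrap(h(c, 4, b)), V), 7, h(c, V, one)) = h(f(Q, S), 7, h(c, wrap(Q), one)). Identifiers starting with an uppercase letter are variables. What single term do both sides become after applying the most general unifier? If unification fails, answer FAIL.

h(f(wrap(h(c, 4, b)), wrap(wrap(h(c, 4, b)))), 7, h(c, wrap(wrap(h(c, 4, b))), one))

Decompose h/3: f(wrap(h(c, 4, b)), V) = f(Q, S),  7 = 7,  h(c, V, one) = h(c, wrap(Q), one).
Decompose f/2: wrap(h(c, 4, b)) = Q,  V = S.
Bind Q := wrap(h(c, 4, b)); substituting into the one remaining equation that mentions Q gives: h(c, V, one) = h(c, wrap(wrap(h(c, 4, b))), one).
Bind V := S; substituting into the one remaining equation that mentions V gives: h(c, S, one) = h(c, wrap(wrap(h(c, 4, b))), one).
Delete trivial equation 7 = 7.
Decompose h/3: c = c,  S = wrap(wrap(h(c, 4, b))),  one = one.
Delete trivial equation c = c.
Bind S := wrap(wrap(h(c, 4, b))); no other remaining equation mentions S. Substituting into the earlier binding gives V := wrap(wrap(h(c, 4, b))).
Delete trivial equation one = one.
Applying the MGU to either side gives h(f(wrap(h(c, 4, b)), wrap(wrap(h(c, 4, b)))), 7, h(c, wrap(wrap(h(c, 4, b))), one)).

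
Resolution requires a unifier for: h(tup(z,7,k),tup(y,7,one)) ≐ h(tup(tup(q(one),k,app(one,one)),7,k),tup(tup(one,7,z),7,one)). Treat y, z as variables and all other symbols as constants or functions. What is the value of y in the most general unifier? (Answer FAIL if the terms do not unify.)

Decompose h/2: tup(z,7,k) ≐ tup(tup(q(one),k,app(one,one)),7,k),  tup(y,7,one) ≐ tup(tup(one,7,z),7,one).
Decompose tup/3: z ≐ tup(q(one),k,app(one,one)),  7 ≐ 7,  k ≐ k.
Bind z := tup(q(one),k,app(one,one)); substituting into the one remaining equation that mentions z gives: tup(y,7,one) ≐ tup(tup(one,7,tup(q(one),k,app(one,one))),7,one).
Delete trivial equation 7 ≐ 7.
Delete trivial equation k ≐ k.
Decompose tup/3: y ≐ tup(one,7,tup(q(one),k,app(one,one))),  7 ≐ 7,  one ≐ one.
Bind y := tup(one,7,tup(q(one),k,app(one,one))); no other remaining equation mentions y.
Delete trivial equation 7 ≐ 7.
Delete trivial equation one ≐ one.
MGU = { z -> tup(q(one),k,app(one,one)), y -> tup(one,7,tup(q(one),k,app(one,one))) }, so y -> tup(one,7,tup(q(one),k,app(one,one))).

tup(one,7,tup(q(one),k,app(one,one)))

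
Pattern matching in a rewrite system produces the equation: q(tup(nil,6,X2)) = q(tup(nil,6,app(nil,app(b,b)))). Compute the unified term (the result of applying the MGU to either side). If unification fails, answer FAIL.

q(tup(nil,6,app(nil,app(b,b))))

Decompose q/1: tup(nil,6,X2) = tup(nil,6,app(nil,app(b,b))).
Decompose tup/3: nil = nil,  6 = 6,  X2 = app(nil,app(b,b)).
Delete trivial equation nil = nil.
Delete trivial equation 6 = 6.
Bind X2 := app(nil,app(b,b)).
Applying the MGU to either side gives q(tup(nil,6,app(nil,app(b,b)))).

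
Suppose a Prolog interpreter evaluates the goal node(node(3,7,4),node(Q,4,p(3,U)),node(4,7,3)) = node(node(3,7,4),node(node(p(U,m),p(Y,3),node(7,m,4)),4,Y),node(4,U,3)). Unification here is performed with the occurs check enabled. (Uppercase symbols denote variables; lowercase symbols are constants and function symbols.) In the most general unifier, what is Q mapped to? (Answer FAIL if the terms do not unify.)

node(p(7,m),p(p(3,7),3),node(7,m,4))

Decompose node/3: node(3,7,4) = node(3,7,4),  node(Q,4,p(3,U)) = node(node(p(U,m),p(Y,3),node(7,m,4)),4,Y),  node(4,7,3) = node(4,U,3).
Delete trivial equation node(3,7,4) = node(3,7,4).
Decompose node/3: Q = node(p(U,m),p(Y,3),node(7,m,4)),  4 = 4,  p(3,U) = Y.
Bind Q := node(p(U,m),p(Y,3),node(7,m,4)); no other remaining equation mentions Q.
Delete trivial equation 4 = 4.
Bind Y := p(3,U); no other remaining equation mentions Y. Substituting into the earlier binding gives Q := node(p(U,m),p(p(3,U),3),node(7,m,4)).
Decompose node/3: 4 = 4,  7 = U,  3 = 3.
Delete trivial equation 4 = 4.
Bind U := 7; no other remaining equation mentions U. Substituting into the earlier bindings gives Q := node(p(7,m),p(p(3,7),3),node(7,m,4)), Y := p(3,7).
Delete trivial equation 3 = 3.
MGU = { Q = node(p(7,m),p(p(3,7),3),node(7,m,4)), Y = p(3,7), U = 7 }, so Q = node(p(7,m),p(p(3,7),3),node(7,m,4)).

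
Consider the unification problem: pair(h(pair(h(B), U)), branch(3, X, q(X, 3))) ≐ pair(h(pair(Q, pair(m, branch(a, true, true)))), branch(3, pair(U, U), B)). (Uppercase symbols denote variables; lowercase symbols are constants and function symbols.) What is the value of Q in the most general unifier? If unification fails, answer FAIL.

h(q(pair(pair(m, branch(a, true, true)), pair(m, branch(a, true, true))), 3))

Decompose pair/2: h(pair(h(B), U)) ≐ h(pair(Q, pair(m, branch(a, true, true)))),  branch(3, X, q(X, 3)) ≐ branch(3, pair(U, U), B).
Decompose h/1: pair(h(B), U) ≐ pair(Q, pair(m, branch(a, true, true))).
Decompose pair/2: h(B) ≐ Q,  U ≐ pair(m, branch(a, true, true)).
Bind Q := h(B); no other remaining equation mentions Q.
Bind U := pair(m, branch(a, true, true)); substituting into the remaining equation gives: branch(3, X, q(X, 3)) ≐ branch(3, pair(pair(m, branch(a, true, true)), pair(m, branch(a, true, true))), B).
Decompose branch/3: 3 ≐ 3,  X ≐ pair(pair(m, branch(a, true, true)), pair(m, branch(a, true, true))),  q(X, 3) ≐ B.
Delete trivial equation 3 ≐ 3.
Bind X := pair(pair(m, branch(a, true, true)), pair(m, branch(a, true, true))); substituting into the remaining equation gives: q(pair(pair(m, branch(a, true, true)), pair(m, branch(a, true, true))), 3) ≐ B.
Bind B := q(pair(pair(m, branch(a, true, true)), pair(m, branch(a, true, true))), 3). Substituting into the earlier binding gives Q := h(q(pair(pair(m, branch(a, true, true)), pair(m, branch(a, true, true))), 3)).
MGU = { Q ↦ h(q(pair(pair(m, branch(a, true, true)), pair(m, branch(a, true, true))), 3)), U ↦ pair(m, branch(a, true, true)), X ↦ pair(pair(m, branch(a, true, true)), pair(m, branch(a, true, true))), B ↦ q(pair(pair(m, branch(a, true, true)), pair(m, branch(a, true, true))), 3) }, so Q ↦ h(q(pair(pair(m, branch(a, true, true)), pair(m, branch(a, true, true))), 3)).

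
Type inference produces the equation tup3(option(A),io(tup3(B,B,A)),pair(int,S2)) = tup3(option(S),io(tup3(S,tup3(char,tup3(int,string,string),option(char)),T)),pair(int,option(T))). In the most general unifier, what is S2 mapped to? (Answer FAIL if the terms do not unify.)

option(tup3(char,tup3(int,string,string),option(char)))

Decompose tup3/3: option(A) = option(S),  io(tup3(B,B,A)) = io(tup3(S,tup3(char,tup3(int,string,string),option(char)),T)),  pair(int,S2) = pair(int,option(T)).
Decompose option/1: A = S.
Bind A := S; substituting into the one remaining equation that mentions A gives: io(tup3(B,B,S)) = io(tup3(S,tup3(char,tup3(int,string,string),option(char)),T)).
Decompose io/1: tup3(B,B,S) = tup3(S,tup3(char,tup3(int,string,string),option(char)),T).
Decompose tup3/3: B = S,  B = tup3(char,tup3(int,string,string),option(char)),  S = T.
Bind B := S; substituting into the one remaining equation that mentions B gives: S = tup3(char,tup3(int,string,string),option(char)).
Bind S := tup3(char,tup3(int,string,string),option(char)); substituting into the one remaining equation that mentions S gives: tup3(char,tup3(int,string,string),option(char)) = T. Substituting into the earlier bindings gives A := tup3(char,tup3(int,string,string),option(char)), B := tup3(char,tup3(int,string,string),option(char)).
Bind T := tup3(char,tup3(int,string,string),option(char)); substituting into the remaining equation gives: pair(int,S2) = pair(int,option(tup3(char,tup3(int,string,string),option(char)))).
Decompose pair/2: int = int,  S2 = option(tup3(char,tup3(int,string,string),option(char))).
Delete trivial equation int = int.
Bind S2 := option(tup3(char,tup3(int,string,string),option(char))).
MGU = { A ↦ tup3(char,tup3(int,string,string),option(char)), B ↦ tup3(char,tup3(int,string,string),option(char)), S ↦ tup3(char,tup3(int,string,string),option(char)), T ↦ tup3(char,tup3(int,string,string),option(char)), S2 ↦ option(tup3(char,tup3(int,string,string),option(char))) }, so S2 ↦ option(tup3(char,tup3(int,string,string),option(char))).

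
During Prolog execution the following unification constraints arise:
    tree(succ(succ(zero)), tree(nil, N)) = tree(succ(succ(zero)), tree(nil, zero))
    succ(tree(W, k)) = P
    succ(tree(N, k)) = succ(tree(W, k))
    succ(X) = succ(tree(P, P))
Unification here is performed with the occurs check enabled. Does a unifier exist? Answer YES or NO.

Decompose tree/2: succ(succ(zero)) = succ(succ(zero)),  tree(nil, N) = tree(nil, zero).
Delete trivial equation succ(succ(zero)) = succ(succ(zero)).
Decompose tree/2: nil = nil,  N = zero.
Delete trivial equation nil = nil.
Bind N := zero; substituting into the one remaining equation that mentions N gives: succ(tree(zero, k)) = succ(tree(W, k)).
Bind P := succ(tree(W, k)); substituting into the one remaining equation that mentions P gives: succ(X) = succ(tree(succ(tree(W, k)), succ(tree(W, k)))).
Decompose succ/1: tree(zero, k) = tree(W, k).
Decompose tree/2: zero = W,  k = k.
Bind W := zero; substituting into the one remaining equation that mentions W gives: succ(X) = succ(tree(succ(tree(zero, k)), succ(tree(zero, k)))). Substituting into the earlier binding gives P := succ(tree(zero, k)).
Delete trivial equation k = k.
Decompose succ/1: X = tree(succ(tree(zero, k)), succ(tree(zero, k))).
Bind X := tree(succ(tree(zero, k)), succ(tree(zero, k))).
No equations remain and no clash or occurs-check failure arose, so a unifier exists.

YES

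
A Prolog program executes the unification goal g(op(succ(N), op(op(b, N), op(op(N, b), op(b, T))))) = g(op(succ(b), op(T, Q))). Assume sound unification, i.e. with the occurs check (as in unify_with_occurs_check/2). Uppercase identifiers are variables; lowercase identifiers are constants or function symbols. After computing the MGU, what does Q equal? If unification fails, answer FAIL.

op(op(b, b), op(b, op(b, b)))

Decompose g/1: op(succ(N), op(op(b, N), op(op(N, b), op(b, T)))) = op(succ(b), op(T, Q)).
Decompose op/2: succ(N) = succ(b),  op(op(b, N), op(op(N, b), op(b, T))) = op(T, Q).
Decompose succ/1: N = b.
Bind N := b; substituting into the remaining equation gives: op(op(b, b), op(op(b, b), op(b, T))) = op(T, Q).
Decompose op/2: op(b, b) = T,  op(op(b, b), op(b, T)) = Q.
Bind T := op(b, b); substituting into the remaining equation gives: op(op(b, b), op(b, op(b, b))) = Q.
Bind Q := op(op(b, b), op(b, op(b, b))).
MGU = { N ↦ b, T ↦ op(b, b), Q ↦ op(op(b, b), op(b, op(b, b))) }, so Q ↦ op(op(b, b), op(b, op(b, b))).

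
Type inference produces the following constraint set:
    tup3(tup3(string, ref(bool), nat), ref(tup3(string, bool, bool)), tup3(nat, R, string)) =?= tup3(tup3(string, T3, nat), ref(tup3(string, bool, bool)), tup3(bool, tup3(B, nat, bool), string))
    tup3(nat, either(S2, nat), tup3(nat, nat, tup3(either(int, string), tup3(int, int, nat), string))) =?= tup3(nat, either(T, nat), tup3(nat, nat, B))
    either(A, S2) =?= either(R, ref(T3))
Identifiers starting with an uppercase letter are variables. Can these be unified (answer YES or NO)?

NO

Decompose tup3/3: tup3(string, ref(bool), nat) =?= tup3(string, T3, nat),  ref(tup3(string, bool, bool)) =?= ref(tup3(string, bool, bool)),  tup3(nat, R, string) =?= tup3(bool, tup3(B, nat, bool), string).
Decompose tup3/3: string =?= string,  ref(bool) =?= T3,  nat =?= nat.
Delete trivial equation string =?= string.
Bind T3 := ref(bool); substituting into the one remaining equation that mentions T3 gives: either(A, S2) =?= either(R, ref(ref(bool))).
Delete trivial equation nat =?= nat.
Delete trivial equation ref(tup3(string, bool, bool)) =?= ref(tup3(string, bool, bool)).
Decompose tup3/3: nat =?= bool,  R =?= tup3(B, nat, bool),  string =?= string.
Clash: constants nat and bool differ; no unifier exists.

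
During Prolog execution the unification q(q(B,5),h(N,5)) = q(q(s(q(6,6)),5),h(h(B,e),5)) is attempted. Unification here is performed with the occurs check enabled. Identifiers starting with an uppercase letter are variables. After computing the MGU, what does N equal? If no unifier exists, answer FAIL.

Decompose q/2: q(B,5) = q(s(q(6,6)),5),  h(N,5) = h(h(B,e),5).
Decompose q/2: B = s(q(6,6)),  5 = 5.
Bind B := s(q(6,6)); substituting into the one remaining equation that mentions B gives: h(N,5) = h(h(s(q(6,6)),e),5).
Delete trivial equation 5 = 5.
Decompose h/2: N = h(s(q(6,6)),e),  5 = 5.
Bind N := h(s(q(6,6)),e); no other remaining equation mentions N.
Delete trivial equation 5 = 5.
MGU = { B = s(q(6,6)), N = h(s(q(6,6)),e) }, so N = h(s(q(6,6)),e).

h(s(q(6,6)),e)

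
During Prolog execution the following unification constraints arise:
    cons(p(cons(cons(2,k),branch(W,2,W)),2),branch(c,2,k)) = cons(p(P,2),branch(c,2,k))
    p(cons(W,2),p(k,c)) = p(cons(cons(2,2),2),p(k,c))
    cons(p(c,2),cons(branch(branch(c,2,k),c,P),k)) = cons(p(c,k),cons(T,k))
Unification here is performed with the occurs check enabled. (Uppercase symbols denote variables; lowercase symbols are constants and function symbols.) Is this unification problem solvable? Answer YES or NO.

NO

Decompose cons/2: p(cons(cons(2,k),branch(W,2,W)),2) = p(P,2),  branch(c,2,k) = branch(c,2,k).
Decompose p/2: cons(cons(2,k),branch(W,2,W)) = P,  2 = 2.
Bind P := cons(cons(2,k),branch(W,2,W)); substituting into the one remaining equation that mentions P gives: cons(p(c,2),cons(branch(branch(c,2,k),c,cons(cons(2,k),branch(W,2,W))),k)) = cons(p(c,k),cons(T,k)).
Delete trivial equation 2 = 2.
Delete trivial equation branch(c,2,k) = branch(c,2,k).
Decompose p/2: cons(W,2) = cons(cons(2,2),2),  p(k,c) = p(k,c).
Decompose cons/2: W = cons(2,2),  2 = 2.
Bind W := cons(2,2); substituting into the one remaining equation that mentions W gives: cons(p(c,2),cons(branch(branch(c,2,k),c,cons(cons(2,k),branch(cons(2,2),2,cons(2,2)))),k)) = cons(p(c,k),cons(T,k)). Substituting into the earlier binding gives P := cons(cons(2,k),branch(cons(2,2),2,cons(2,2))).
Delete trivial equation 2 = 2.
Delete trivial equation p(k,c) = p(k,c).
Decompose cons/2: p(c,2) = p(c,k),  cons(branch(branch(c,2,k),c,cons(cons(2,k),branch(cons(2,2),2,cons(2,2)))),k) = cons(T,k).
Decompose p/2: c = c,  2 = k.
Delete trivial equation c = c.
Clash: constants 2 and k differ; no unifier exists.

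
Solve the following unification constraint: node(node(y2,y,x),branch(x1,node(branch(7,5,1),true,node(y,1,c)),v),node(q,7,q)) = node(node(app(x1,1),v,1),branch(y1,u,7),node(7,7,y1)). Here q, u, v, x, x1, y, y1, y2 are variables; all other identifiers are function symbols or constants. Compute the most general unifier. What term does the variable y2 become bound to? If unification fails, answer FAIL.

app(7,1)

Decompose node/3: node(y2,y,x) = node(app(x1,1),v,1),  branch(x1,node(branch(7,5,1),true,node(y,1,c)),v) = branch(y1,u,7),  node(q,7,q) = node(7,7,y1).
Decompose node/3: y2 = app(x1,1),  y = v,  x = 1.
Bind y2 := app(x1,1); no other remaining equation mentions y2.
Bind y := v; substituting into the one remaining equation that mentions y gives: branch(x1,node(branch(7,5,1),true,node(v,1,c)),v) = branch(y1,u,7).
Bind x := 1; no other remaining equation mentions x.
Decompose branch/3: x1 = y1,  node(branch(7,5,1),true,node(v,1,c)) = u,  v = 7.
Bind x1 := y1; no other remaining equation mentions x1. Substituting into the earlier binding gives y2 := app(y1,1).
Bind u := node(branch(7,5,1),true,node(v,1,c)); no other remaining equation mentions u.
Bind v := 7; no other remaining equation mentions v. Substituting into the earlier bindings gives y := 7, u := node(branch(7,5,1),true,node(7,1,c)).
Decompose node/3: q = 7,  7 = 7,  q = y1.
Bind q := 7; substituting into the one remaining equation that mentions q gives: 7 = y1.
Delete trivial equation 7 = 7.
Bind y1 := 7. Substituting into the earlier bindings gives y2 := app(7,1), x1 := 7.
MGU = { y2 -> app(7,1), y -> 7, x -> 1, x1 -> 7, u -> node(branch(7,5,1),true,node(7,1,c)), v -> 7, q -> 7, y1 -> 7 }, so y2 -> app(7,1).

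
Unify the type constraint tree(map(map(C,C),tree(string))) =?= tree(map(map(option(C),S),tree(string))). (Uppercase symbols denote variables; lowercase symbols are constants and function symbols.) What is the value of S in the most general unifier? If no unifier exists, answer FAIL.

FAIL

Decompose tree/1: map(map(C,C),tree(string)) =?= map(map(option(C),S),tree(string)).
Decompose map/2: map(C,C) =?= map(option(C),S),  tree(string) =?= tree(string).
Decompose map/2: C =?= option(C),  C =?= S.
Occurs check fails: C occurs in option(C); the equation C =?= option(C) has no finite solution.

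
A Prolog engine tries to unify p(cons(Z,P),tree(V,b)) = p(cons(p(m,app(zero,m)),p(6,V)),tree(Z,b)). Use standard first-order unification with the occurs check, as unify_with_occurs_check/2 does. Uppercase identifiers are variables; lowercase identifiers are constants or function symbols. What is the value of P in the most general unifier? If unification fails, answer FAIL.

p(6,p(m,app(zero,m)))

Decompose p/2: cons(Z,P) = cons(p(m,app(zero,m)),p(6,V)),  tree(V,b) = tree(Z,b).
Decompose cons/2: Z = p(m,app(zero,m)),  P = p(6,V).
Bind Z := p(m,app(zero,m)); substituting into the one remaining equation that mentions Z gives: tree(V,b) = tree(p(m,app(zero,m)),b).
Bind P := p(6,V); no other remaining equation mentions P.
Decompose tree/2: V = p(m,app(zero,m)),  b = b.
Bind V := p(m,app(zero,m)); no other remaining equation mentions V. Substituting into the earlier binding gives P := p(6,p(m,app(zero,m))).
Delete trivial equation b = b.
MGU = { Z ↦ p(m,app(zero,m)), P ↦ p(6,p(m,app(zero,m))), V ↦ p(m,app(zero,m)) }, so P ↦ p(6,p(m,app(zero,m))).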